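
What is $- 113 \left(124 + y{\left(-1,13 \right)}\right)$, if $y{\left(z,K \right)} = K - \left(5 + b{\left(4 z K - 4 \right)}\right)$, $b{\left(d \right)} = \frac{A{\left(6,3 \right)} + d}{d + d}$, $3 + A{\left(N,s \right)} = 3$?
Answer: $- \frac{29719}{2} \approx -14860.0$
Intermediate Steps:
$A{\left(N,s \right)} = 0$ ($A{\left(N,s \right)} = -3 + 3 = 0$)
$b{\left(d \right)} = \frac{1}{2}$ ($b{\left(d \right)} = \frac{0 + d}{d + d} = \frac{d}{2 d} = d \frac{1}{2 d} = \frac{1}{2}$)
$y{\left(z,K \right)} = - \frac{11}{2} + K$ ($y{\left(z,K \right)} = K - \left(5 + \frac{1}{2}\right) = K - \frac{11}{2} = - \frac{11}{2} + K$)
$- 113 \left(124 + y{\left(-1,13 \right)}\right) = - 113 \left(124 + \left(- \frac{11}{2} + 13\right)\right) = - 113 \left(124 + \frac{15}{2}\right) = \left(-113\right) \frac{263}{2} = - \frac{29719}{2}$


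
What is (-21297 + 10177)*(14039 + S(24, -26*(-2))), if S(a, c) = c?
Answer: -156691920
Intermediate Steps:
(-21297 + 10177)*(14039 + S(24, -26*(-2))) = (-21297 + 10177)*(14039 - 26*(-2)) = -11120*(14039 + 52) = -11120*14091 = -156691920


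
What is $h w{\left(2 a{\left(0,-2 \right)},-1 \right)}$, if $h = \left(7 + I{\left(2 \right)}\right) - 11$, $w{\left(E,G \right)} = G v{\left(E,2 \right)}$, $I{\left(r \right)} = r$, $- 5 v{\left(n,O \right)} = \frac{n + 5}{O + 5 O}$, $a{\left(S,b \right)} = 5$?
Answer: $- \frac{1}{2} \approx -0.5$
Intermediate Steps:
$v{\left(n,O \right)} = - \frac{5 + n}{30 O}$ ($v{\left(n,O \right)} = - \frac{\left(n + 5\right) \frac{1}{O + 5 O}}{5} = - \frac{\left(5 + n\right) \frac{1}{6 O}}{5} = - \frac{\frac{1}{6} \frac{1}{O} \left(5 + n\right)}{5} = - \frac{5 + n}{30 O}$)
$w{\left(E,G \right)} = G \left(- \frac{1}{12} - \frac{E}{60}\right)$ ($w{\left(E,G \right)} = G \frac{-5 - E}{30 \cdot 2} = G \frac{1}{30} \cdot \frac{1}{2} \left(-5 - E\right) = G \left(- \frac{1}{12} - \frac{E}{60}\right)$)
$h = -2$ ($h = \left(7 + 2\right) - 11 = 9 - 11 = -2$)
$h w{\left(2 a{\left(0,-2 \right)},-1 \right)} = - 2 \left(\left(- \frac{1}{60}\right) \left(-1\right) \left(5 + 2 \cdot 5\right)\right) = - 2 \left(\left(- \frac{1}{60}\right) \left(-1\right) \left(5 + 10\right)\right) = - 2 \left(\left(- \frac{1}{60}\right) \left(-1\right) 15\right) = \left(-2\right) \frac{1}{4} = - \frac{1}{2}$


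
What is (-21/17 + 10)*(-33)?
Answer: -4917/17 ≈ -289.24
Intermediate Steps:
(-21/17 + 10)*(-33) = (149/17)*(-33) = -4917/17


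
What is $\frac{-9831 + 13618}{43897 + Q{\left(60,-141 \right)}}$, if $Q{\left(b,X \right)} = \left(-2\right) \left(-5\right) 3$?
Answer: $\frac{3787}{43927} \approx 0.086211$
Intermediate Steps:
$Q{\left(b,X \right)} = 30$ ($Q{\left(b,X \right)} = 10 \cdot 3 = 30$)
$\frac{-9831 + 13618}{43897 + Q{\left(60,-141 \right)}} = \frac{-9831 + 13618}{43897 + 30} = \frac{3787}{43927}$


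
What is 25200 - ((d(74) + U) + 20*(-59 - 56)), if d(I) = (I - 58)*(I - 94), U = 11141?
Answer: 16679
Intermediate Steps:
d(I) = (-94 + I)*(-58 + I) (d(I) = (-58 + I)*(-94 + I) = (-94 + I)*(-58 + I))
25200 - ((d(74) + U) + 20*(-59 - 56)) = 25200 - (((5452 + 74² - 152*74) + 11141) + 20*(-59 - 56)) = 25200 - (((5452 + 5476 - 11248) + 11141) + 20*(-115)) = 25200 - ((-320 + 11141) - 2300) = 25200 - (10821 - 2300) = 25200 - 1*8521 = 25200 - 8521 = 16679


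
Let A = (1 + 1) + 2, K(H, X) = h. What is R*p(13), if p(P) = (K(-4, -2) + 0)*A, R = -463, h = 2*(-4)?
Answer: 14816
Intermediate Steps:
h = -8
K(H, X) = -8
A = 4 (A = 2 + 2 = 4)
p(P) = -32 (p(P) = (-8 + 0)*4 = -8*4 = -32)
R*p(13) = -463*(-32) = 14816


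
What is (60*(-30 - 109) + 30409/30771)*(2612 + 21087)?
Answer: -467781309613/2367 ≈ -1.9763e+8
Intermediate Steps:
(60*(-30 - 109) + 30409/30771)*(2612 + 21087) = (60*(-139) + 30409*(1/30771))*23699 = (-8340 + 30409/30771)*23699 = -256599731/30771*23699 = -467781309613/2367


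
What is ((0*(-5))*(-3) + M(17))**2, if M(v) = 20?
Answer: 400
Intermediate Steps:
((0*(-5))*(-3) + M(17))**2 = ((0*(-5))*(-3) + 20)**2 = (0*(-3) + 20)**2 = (0 + 20)**2 = 20**2 = 400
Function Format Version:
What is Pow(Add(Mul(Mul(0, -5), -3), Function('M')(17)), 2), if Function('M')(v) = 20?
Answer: 400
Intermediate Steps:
Pow(Add(Mul(Mul(0, -5), -3), Function('M')(17)), 2) = Pow(Add(Mul(Mul(0, -5), -3), 20), 2) = Pow(Add(Mul(0, -3), 20), 2) = Pow(Add(0, 20), 2) = Pow(20, 2) = 400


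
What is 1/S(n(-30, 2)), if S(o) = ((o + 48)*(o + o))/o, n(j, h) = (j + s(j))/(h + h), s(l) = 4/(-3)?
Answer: 3/241 ≈ 0.012448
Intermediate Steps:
s(l) = -4/3 (s(l) = 4*(-⅓) = -4/3)
n(j, h) = (-4/3 + j)/(2*h) (n(j, h) = (j - 4/3)/(h + h) = (-4/3 + j)/((2*h)) = (-4/3 + j)*(1/(2*h)) = (-4/3 + j)/(2*h))
S(o) = 96 + 2*o (S(o) = ((48 + o)*(2*o))/o = (2*o*(48 + o))/o = 96 + 2*o)
1/S(n(-30, 2)) = 1/(96 + 2*((⅙)*(-4 + 3*(-30))/2)) = 1/(96 + 2*((⅙)*(½)*(-4 - 90))) = 1/(96 + 2*((⅙)*(½)*(-94))) = 1/(96 + 2*(-47/6)) = 1/(96 - 47/3) = 1/(241/3) = 3/241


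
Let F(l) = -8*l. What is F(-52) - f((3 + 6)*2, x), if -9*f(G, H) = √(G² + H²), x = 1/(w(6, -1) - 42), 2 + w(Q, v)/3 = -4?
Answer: 416 + √1166401/540 ≈ 418.00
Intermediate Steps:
w(Q, v) = -18 (w(Q, v) = -6 + 3*(-4) = -6 - 12 = -18)
x = -1/60 (x = 1/(-18 - 42) = 1/(-60) = -1/60 ≈ -0.016667)
f(G, H) = -√(G² + H²)/9
F(-52) - f((3 + 6)*2, x) = -8*(-52) - (-1)*√(((3 + 6)*2)² + (-1/60)²)/9 = 416 - (-1)*√((9*2)² + 1/3600)/9 = 416 - (-1)*√(18² + 1/3600)/9 = 416 - (-1)*√(324 + 1/3600)/9 = 416 - (-1)*√(1166401/3600)/9 = 416 - (-1)*√1166401/60/9 = 416 - (-1)*√1166401/540 = 416 + √1166401/540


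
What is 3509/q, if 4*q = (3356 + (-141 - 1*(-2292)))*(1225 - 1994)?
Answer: -14036/4234883 ≈ -0.0033144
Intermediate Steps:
q = -4234883/4 (q = ((3356 + (-141 - 1*(-2292)))*(1225 - 1994))/4 = ((3356 + (-141 + 2292))*(-769))/4 = ((3356 + 2151)*(-769))/4 = (5507*(-769))/4 = (¼)*(-4234883) = -4234883/4 ≈ -1.0587e+6)
3509/q = 3509/(-4234883/4) = 3509*(-4/4234883) = -14036/4234883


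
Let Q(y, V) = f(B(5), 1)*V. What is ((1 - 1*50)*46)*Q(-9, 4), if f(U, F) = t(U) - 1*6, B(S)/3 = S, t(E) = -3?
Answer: 81144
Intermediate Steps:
B(S) = 3*S
f(U, F) = -9 (f(U, F) = -3 - 1*6 = -3 - 6 = -9)
Q(y, V) = -9*V
((1 - 1*50)*46)*Q(-9, 4) = ((1 - 1*50)*46)*(-9*4) = ((1 - 50)*46)*(-36) = -49*46*(-36) = -2254*(-36) = 81144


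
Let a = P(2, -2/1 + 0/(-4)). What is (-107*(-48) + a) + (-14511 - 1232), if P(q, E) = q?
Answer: -10605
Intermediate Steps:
a = 2
(-107*(-48) + a) + (-14511 - 1232) = (-107*(-48) + 2) + (-14511 - 1232) = (5136 + 2) - 15743 = 5138 - 15743 = -10605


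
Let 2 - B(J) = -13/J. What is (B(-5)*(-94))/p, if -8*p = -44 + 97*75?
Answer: -2256/36155 ≈ -0.062398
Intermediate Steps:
B(J) = 2 + 13/J (B(J) = 2 - (-13)/J = 2 + 13/J)
p = -7231/8 (p = -(-44 + 97*75)/8 = -(-44 + 7275)/8 = -1/8*7231 = -7231/8 ≈ -903.88)
(B(-5)*(-94))/p = ((2 + 13/(-5))*(-94))/(-7231/8) = ((2 + 13*(-1/5))*(-94))*(-8/7231) = ((2 - 13/5)*(-94))*(-8/7231) = -3/5*(-94)*(-8/7231) = (282/5)*(-8/7231) = -2256/36155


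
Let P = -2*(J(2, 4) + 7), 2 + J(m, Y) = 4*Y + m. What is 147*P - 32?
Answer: -6794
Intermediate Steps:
J(m, Y) = -2 + m + 4*Y (J(m, Y) = -2 + (4*Y + m) = -2 + (m + 4*Y) = -2 + m + 4*Y)
P = -46 (P = -2*((-2 + 2 + 4*4) + 7) = -2*((-2 + 2 + 16) + 7) = -2*(16 + 7) = -2*23 = -46)
147*P - 32 = 147*(-46) - 32 = -6762 - 32 = -6794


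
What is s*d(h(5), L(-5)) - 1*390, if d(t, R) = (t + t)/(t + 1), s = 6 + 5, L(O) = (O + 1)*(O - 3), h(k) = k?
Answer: -1115/3 ≈ -371.67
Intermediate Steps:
L(O) = (1 + O)*(-3 + O)
s = 11
d(t, R) = 2*t/(1 + t) (d(t, R) = (2*t)/(1 + t) = 2*t/(1 + t))
s*d(h(5), L(-5)) - 1*390 = 11*(2*5/(1 + 5)) - 1*390 = 11*(2*5/6) - 390 = 11*(2*5*(1/6)) - 390 = 11*(5/3) - 390 = 55/3 - 390 = -1115/3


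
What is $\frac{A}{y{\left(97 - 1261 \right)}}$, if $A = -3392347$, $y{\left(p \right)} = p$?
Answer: $\frac{3392347}{1164} \approx 2914.4$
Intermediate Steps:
$\frac{A}{y{\left(97 - 1261 \right)}} = - \frac{3392347}{97 - 1261} = - \frac{3392347}{-1164} = \left(-3392347\right) \left(- \frac{1}{1164}\right) = \frac{3392347}{1164}$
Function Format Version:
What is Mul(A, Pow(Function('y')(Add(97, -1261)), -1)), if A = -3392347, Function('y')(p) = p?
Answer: Rational(3392347, 1164) ≈ 2914.4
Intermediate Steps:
Mul(A, Pow(Function('y')(Add(97, -1261)), -1)) = Mul(-3392347, Pow(Add(97, -1261), -1)) = Mul(-3392347, Pow(-1164, -1)) = Mul(-3392347, Rational(-1, 1164)) = Rational(3392347, 1164)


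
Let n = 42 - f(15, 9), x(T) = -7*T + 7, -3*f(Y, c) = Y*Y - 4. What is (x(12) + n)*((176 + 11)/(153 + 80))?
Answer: 21692/699 ≈ 31.033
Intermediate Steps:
f(Y, c) = 4/3 - Y**2/3 (f(Y, c) = -(Y*Y - 4)/3 = -(Y**2 - 4)/3 = -(-4 + Y**2)/3 = 4/3 - Y**2/3)
x(T) = 7 - 7*T
n = 347/3 (n = 42 - (4/3 - 1/3*15**2) = 42 - (4/3 - 1/3*225) = 42 - (4/3 - 75) = 42 - 1*(-221/3) = 42 + 221/3 = 347/3 ≈ 115.67)
(x(12) + n)*((176 + 11)/(153 + 80)) = ((7 - 7*12) + 347/3)*((176 + 11)/(153 + 80)) = ((7 - 84) + 347/3)*(187/233) = (-77 + 347/3)*(187*(1/233)) = (116/3)*(187/233) = 21692/699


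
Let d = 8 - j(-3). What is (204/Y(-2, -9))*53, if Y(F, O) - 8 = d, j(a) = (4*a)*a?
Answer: -2703/5 ≈ -540.60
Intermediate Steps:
j(a) = 4*a**2
d = -28 (d = 8 - 4*(-3)**2 = 8 - 4*9 = 8 - 1*36 = 8 - 36 = -28)
Y(F, O) = -20 (Y(F, O) = 8 - 28 = -20)
(204/Y(-2, -9))*53 = (204/(-20))*53 = (204*(-1/20))*53 = -51/5*53 = -2703/5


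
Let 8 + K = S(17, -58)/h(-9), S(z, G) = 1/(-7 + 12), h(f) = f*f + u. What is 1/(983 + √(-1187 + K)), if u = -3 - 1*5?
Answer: 358795/353131659 - I*√159203510/353131659 ≈ 0.001016 - 3.5731e-5*I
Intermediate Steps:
u = -8 (u = -3 - 5 = -8)
h(f) = -8 + f² (h(f) = f*f - 8 = f² - 8 = -8 + f²)
S(z, G) = ⅕ (S(z, G) = 1/5 = ⅕)
K = -2919/365 (K = -8 + 1/(5*(-8 + (-9)²)) = -8 + 1/(5*(-8 + 81)) = -8 + (⅕)/73 = -8 + (⅕)*(1/73) = -8 + 1/365 = -2919/365 ≈ -7.9973)
1/(983 + √(-1187 + K)) = 1/(983 + √(-1187 - 2919/365)) = 1/(983 + √(-436174/365)) = 1/(983 + I*√159203510/365)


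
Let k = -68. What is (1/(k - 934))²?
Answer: 1/1004004 ≈ 9.9601e-7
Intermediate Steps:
(1/(k - 934))² = (1/(-68 - 934))² = (1/(-1002))² = (-1/1002)² = 1/1004004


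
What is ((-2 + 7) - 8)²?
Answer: 9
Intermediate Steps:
((-2 + 7) - 8)² = (5 - 8)² = (-3)² = 9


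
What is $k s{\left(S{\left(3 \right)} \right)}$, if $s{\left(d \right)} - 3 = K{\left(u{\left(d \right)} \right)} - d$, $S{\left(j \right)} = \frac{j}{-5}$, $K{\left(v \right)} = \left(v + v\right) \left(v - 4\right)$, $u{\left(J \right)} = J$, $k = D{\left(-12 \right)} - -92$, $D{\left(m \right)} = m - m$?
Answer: $\frac{20976}{25} \approx 839.04$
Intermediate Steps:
$D{\left(m \right)} = 0$
$k = 92$ ($k = 0 - -92 = 0 + 92 = 92$)
$K{\left(v \right)} = 2 v \left(-4 + v\right)$
$S{\left(j \right)} = - \frac{j}{5}$ ($S{\left(j \right)} = j \left(- \frac{1}{5}\right) = - \frac{j}{5}$)
$s{\left(d \right)} = 3 - d + 2 d \left(-4 + d\right)$ ($s{\left(d \right)} = 3 + \left(2 d \left(-4 + d\right) - d\right) = 3 + \left(- d + 2 d \left(-4 + d\right)\right) = 3 - d + 2 d \left(-4 + d\right)$)
$k s{\left(S{\left(3 \right)} \right)} = 92 \left(3 - \left(- \frac{1}{5}\right) 3 + 2 \left(\left(- \frac{1}{5}\right) 3\right) \left(-4 - \frac{3}{5}\right)\right) = 92 \left(3 - - \frac{3}{5} + 2 \left(- \frac{3}{5}\right) \left(-4 - \frac{3}{5}\right)\right) = 92 \left(3 + \frac{3}{5} + 2 \left(- \frac{3}{5}\right) \left(- \frac{23}{5}\right)\right) = 92 \left(3 + \frac{3}{5} + \frac{138}{25}\right) = 92 \cdot \frac{228}{25} = \frac{20976}{25}$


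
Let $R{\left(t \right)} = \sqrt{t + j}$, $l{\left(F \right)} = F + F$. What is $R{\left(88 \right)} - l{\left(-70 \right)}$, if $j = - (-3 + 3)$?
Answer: $140 + 2 \sqrt{22} \approx 149.38$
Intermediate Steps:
$j = 0$ ($j = \left(-1\right) 0 = 0$)
$l{\left(F \right)} = 2 F$
$R{\left(t \right)} = \sqrt{t}$ ($R{\left(t \right)} = \sqrt{t + 0} = \sqrt{t}$)
$R{\left(88 \right)} - l{\left(-70 \right)} = \sqrt{88} - 2 \left(-70\right) = 2 \sqrt{22} - -140 = 2 \sqrt{22} + 140 = 140 + 2 \sqrt{22}$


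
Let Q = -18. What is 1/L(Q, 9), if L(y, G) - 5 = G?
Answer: 1/14 ≈ 0.071429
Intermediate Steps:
L(y, G) = 5 + G
1/L(Q, 9) = 1/(5 + 9) = 1/14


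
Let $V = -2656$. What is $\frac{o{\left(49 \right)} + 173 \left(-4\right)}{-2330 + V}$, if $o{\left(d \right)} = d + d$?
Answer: $\frac{33}{277} \approx 0.11913$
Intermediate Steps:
$o{\left(d \right)} = 2 d$
$\frac{o{\left(49 \right)} + 173 \left(-4\right)}{-2330 + V} = \frac{2 \cdot 49 + 173 \left(-4\right)}{-2330 - 2656} = \frac{98 - 692}{-4986} = \left(-594\right) \left(- \frac{1}{4986}\right) = \frac{33}{277}$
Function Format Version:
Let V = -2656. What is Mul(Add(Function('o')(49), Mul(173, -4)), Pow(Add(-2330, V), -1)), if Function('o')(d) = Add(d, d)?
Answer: Rational(33, 277) ≈ 0.11913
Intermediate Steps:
Function('o')(d) = Mul(2, d)
Mul(Add(Function('o')(49), Mul(173, -4)), Pow(Add(-2330, V), -1)) = Mul(Add(Mul(2, 49), Mul(173, -4)), Pow(Add(-2330, -2656), -1)) = Mul(Add(98, -692), Pow(-4986, -1)) = Mul(-594, Rational(-1, 4986)) = Rational(33, 277)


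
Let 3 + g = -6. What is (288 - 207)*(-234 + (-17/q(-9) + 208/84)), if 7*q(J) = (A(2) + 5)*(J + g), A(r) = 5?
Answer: -2617983/140 ≈ -18700.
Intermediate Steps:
g = -9 (g = -3 - 6 = -9)
q(J) = -90/7 + 10*J/7 (q(J) = ((5 + 5)*(J - 9))/7 = (10*(-9 + J))/7 = (-90 + 10*J)/7 = -90/7 + 10*J/7)
(288 - 207)*(-234 + (-17/q(-9) + 208/84)) = (288 - 207)*(-234 + (-17/(-90/7 + (10/7)*(-9)) + 208/84)) = 81*(-234 + (-17/(-90/7 - 90/7) + 208*(1/84))) = 81*(-234 + (-17/(-180/7) + 52/21)) = 81*(-234 + (-17*(-7/180) + 52/21)) = 81*(-234 + (119/180 + 52/21)) = 81*(-234 + 3953/1260) = 81*(-290887/1260) = -2617983/140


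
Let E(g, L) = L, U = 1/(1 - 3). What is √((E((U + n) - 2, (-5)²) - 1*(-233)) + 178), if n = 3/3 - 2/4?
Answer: 2*√109 ≈ 20.881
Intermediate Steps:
U = -½ (U = 1/(-2) = -½ ≈ -0.50000)
n = ½ (n = 3*(⅓) - 2*¼ = 1 - ½ = ½ ≈ 0.50000)
√((E((U + n) - 2, (-5)²) - 1*(-233)) + 178) = √(((-5)² - 1*(-233)) + 178) = √((25 + 233) + 178) = √(258 + 178) = √436 = 2*√109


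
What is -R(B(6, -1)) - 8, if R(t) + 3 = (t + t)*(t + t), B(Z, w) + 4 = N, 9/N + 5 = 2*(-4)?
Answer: -15729/169 ≈ -93.071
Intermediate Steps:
N = -9/13 (N = 9/(-5 + 2*(-4)) = 9/(-5 - 8) = 9/(-13) = 9*(-1/13) = -9/13 ≈ -0.69231)
B(Z, w) = -61/13 (B(Z, w) = -4 - 9/13 = -61/13)
R(t) = -3 + 4*t² (R(t) = -3 + (t + t)*(t + t) = -3 + (2*t)*(2*t) = -3 + 4*t²)
-R(B(6, -1)) - 8 = -(-3 + 4*(-61/13)²) - 8 = -(-3 + 4*(3721/169)) - 8 = -(-3 + 14884/169) - 8 = -1*14377/169 - 8 = -14377/169 - 8 = -15729/169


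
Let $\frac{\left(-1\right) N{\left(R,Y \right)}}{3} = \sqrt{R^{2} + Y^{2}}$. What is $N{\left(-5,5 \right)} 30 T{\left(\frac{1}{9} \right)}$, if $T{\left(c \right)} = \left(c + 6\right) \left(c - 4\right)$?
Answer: $\frac{96250 \sqrt{2}}{9} \approx 15124.0$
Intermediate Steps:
$T{\left(c \right)} = \left(-4 + c\right) \left(6 + c\right)$ ($T{\left(c \right)} = \left(6 + c\right) \left(-4 + c\right) = \left(-4 + c\right) \left(6 + c\right)$)
$N{\left(R,Y \right)} = - 3 \sqrt{R^{2} + Y^{2}}$
$N{\left(-5,5 \right)} 30 T{\left(\frac{1}{9} \right)} = - 3 \sqrt{\left(-5\right)^{2} + 5^{2}} \cdot 30 \left(-24 + \left(\frac{1}{9}\right)^{2} + \frac{2}{9}\right) = - 3 \sqrt{25 + 25} \cdot 30 \left(-24 + \left(\frac{1}{9}\right)^{2} + 2 \cdot \frac{1}{9}\right) = - 3 \sqrt{50} \cdot 30 \left(-24 + \frac{1}{81} + \frac{2}{9}\right) = - 3 \cdot 5 \sqrt{2} \cdot 30 \left(- \frac{1925}{81}\right) = - 15 \sqrt{2} \cdot 30 \left(- \frac{1925}{81}\right) = - 450 \sqrt{2} \left(- \frac{1925}{81}\right) = \frac{96250 \sqrt{2}}{9}$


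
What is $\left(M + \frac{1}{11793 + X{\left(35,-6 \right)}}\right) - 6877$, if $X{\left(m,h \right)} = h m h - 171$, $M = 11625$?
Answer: $\frac{61163737}{12882} \approx 4748.0$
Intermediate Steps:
$X{\left(m,h \right)} = -171 + m h^{2}$ ($X{\left(m,h \right)} = m h^{2} - 171 = -171 + m h^{2}$)
$\left(M + \frac{1}{11793 + X{\left(35,-6 \right)}}\right) - 6877 = \left(11625 + \frac{1}{11793 - \left(171 - 35 \left(-6\right)^{2}\right)}\right) - 6877 = \left(11625 + \frac{1}{11793 + \left(-171 + 35 \cdot 36\right)}\right) - 6877 = \left(11625 + \frac{1}{11793 + \left(-171 + 1260\right)}\right) - 6877 = \left(11625 + \frac{1}{11793 + 1089}\right) - 6877 = \left(11625 + \frac{1}{12882}\right) - 6877 = \frac{149753251}{12882} - 6877 = \frac{61163737}{12882}$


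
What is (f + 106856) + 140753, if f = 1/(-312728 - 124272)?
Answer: 108205132999/437000 ≈ 2.4761e+5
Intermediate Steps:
f = -1/437000 (f = 1/(-437000) = -1/437000 ≈ -2.2883e-6)
(f + 106856) + 140753 = (-1/437000 + 106856) + 140753 = 46696071999/437000 + 140753 = 108205132999/437000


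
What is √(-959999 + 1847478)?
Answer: √887479 ≈ 942.06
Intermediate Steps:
√(-959999 + 1847478) = √887479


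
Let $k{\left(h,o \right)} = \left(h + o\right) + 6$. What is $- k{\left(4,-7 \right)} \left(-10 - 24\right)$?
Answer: $102$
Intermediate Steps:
$k{\left(h,o \right)} = 6 + h + o$
$- k{\left(4,-7 \right)} \left(-10 - 24\right) = - \left(6 + 4 - 7\right) \left(-10 - 24\right) = - 3 \left(-34\right) = \left(-1\right) \left(-102\right) = 102$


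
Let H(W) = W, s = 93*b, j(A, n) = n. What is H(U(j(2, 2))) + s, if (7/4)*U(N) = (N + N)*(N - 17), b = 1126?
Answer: 732786/7 ≈ 1.0468e+5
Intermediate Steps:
s = 104718 (s = 93*1126 = 104718)
U(N) = 8*N*(-17 + N)/7 (U(N) = 4*((N + N)*(N - 17))/7 = 4*((2*N)*(-17 + N))/7 = 4*(2*N*(-17 + N))/7 = 8*N*(-17 + N)/7)
H(U(j(2, 2))) + s = (8/7)*2*(-17 + 2) + 104718 = (8/7)*2*(-15) + 104718 = -240/7 + 104718 = 732786/7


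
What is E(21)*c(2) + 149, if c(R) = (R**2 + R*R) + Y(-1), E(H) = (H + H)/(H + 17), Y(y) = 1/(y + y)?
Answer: 5977/38 ≈ 157.29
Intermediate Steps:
Y(y) = 1/(2*y)
E(H) = 2*H/(17 + H) (E(H) = (2*H)/(17 + H) = 2*H/(17 + H))
c(R) = -1/2 + 2*R**2 (c(R) = (R**2 + R*R) + (1/2)/(-1) = (R**2 + R**2) + (1/2)*(-1) = 2*R**2 - 1/2 = -1/2 + 2*R**2)
E(21)*c(2) + 149 = (2*21/(17 + 21))*(-1/2 + 2*2**2) + 149 = (2*21/38)*(-1/2 + 2*4) + 149 = (2*21*(1/38))*(-1/2 + 8) + 149 = (21/19)*(15/2) + 149 = 315/38 + 149 = 5977/38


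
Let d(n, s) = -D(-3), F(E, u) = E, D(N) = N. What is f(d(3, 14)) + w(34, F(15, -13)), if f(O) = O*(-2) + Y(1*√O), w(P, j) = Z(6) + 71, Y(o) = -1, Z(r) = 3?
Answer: 67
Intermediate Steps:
d(n, s) = 3 (d(n, s) = -1*(-3) = 3)
w(P, j) = 74 (w(P, j) = 3 + 71 = 74)
f(O) = -1 - 2*O (f(O) = O*(-2) - 1 = -2*O - 1 = -1 - 2*O)
f(d(3, 14)) + w(34, F(15, -13)) = (-1 - 2*3) + 74 = (-1 - 6) + 74 = -7 + 74 = 67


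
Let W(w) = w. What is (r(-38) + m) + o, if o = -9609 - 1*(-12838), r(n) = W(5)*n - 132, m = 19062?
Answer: 21969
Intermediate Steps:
r(n) = -132 + 5*n (r(n) = 5*n - 132 = -132 + 5*n)
o = 3229 (o = -9609 + 12838 = 3229)
(r(-38) + m) + o = ((-132 + 5*(-38)) + 19062) + 3229 = ((-132 - 190) + 19062) + 3229 = (-322 + 19062) + 3229 = 18740 + 3229 = 21969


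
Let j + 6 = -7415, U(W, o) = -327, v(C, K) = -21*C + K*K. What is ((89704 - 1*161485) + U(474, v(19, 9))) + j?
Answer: -79529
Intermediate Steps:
v(C, K) = K² - 21*C (v(C, K) = -21*C + K² = K² - 21*C)
j = -7421 (j = -6 - 7415 = -7421)
((89704 - 1*161485) + U(474, v(19, 9))) + j = ((89704 - 1*161485) - 327) - 7421 = ((89704 - 161485) - 327) - 7421 = (-71781 - 327) - 7421 = -72108 - 7421 = -79529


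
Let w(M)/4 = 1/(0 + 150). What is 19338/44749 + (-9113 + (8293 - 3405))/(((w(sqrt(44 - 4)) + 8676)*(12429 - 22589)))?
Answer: 1967080871439/4551408618272 ≈ 0.43219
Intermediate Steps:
w(M) = 2/75 (w(M) = 4/(0 + 150) = 4/150 = 4*(1/150) = 2/75)
19338/44749 + (-9113 + (8293 - 3405))/(((w(sqrt(44 - 4)) + 8676)*(12429 - 22589))) = 19338/44749 + (-9113 + (8293 - 3405))/(((2/75 + 8676)*(12429 - 22589))) = 19338*(1/44749) + (-9113 + 4888)/(((650702/75)*(-10160))) = 19338/44749 - 4225/(-1322226464/15) = 19338/44749 - 4225*(-15/1322226464) = 19338/44749 + 4875/101709728 = 1967080871439/4551408618272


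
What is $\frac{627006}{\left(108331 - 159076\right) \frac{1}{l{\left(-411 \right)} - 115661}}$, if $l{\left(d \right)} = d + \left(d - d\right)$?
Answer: $\frac{24259280144}{16915} \approx 1.4342 \cdot 10^{6}$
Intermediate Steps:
$l{\left(d \right)} = d$ ($l{\left(d \right)} = d + 0 = d$)
$\frac{627006}{\left(108331 - 159076\right) \frac{1}{l{\left(-411 \right)} - 115661}} = \frac{627006}{\left(108331 - 159076\right) \frac{1}{-411 - 115661}} = \frac{627006}{\left(-50745\right) \frac{1}{-116072}} = \frac{627006}{\left(-50745\right) \left(- \frac{1}{116072}\right)} = \frac{627006}{\frac{50745}{116072}} = 627006 \cdot \frac{116072}{50745} = \frac{24259280144}{16915}$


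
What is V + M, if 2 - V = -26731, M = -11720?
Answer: 15013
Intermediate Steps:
V = 26733 (V = 2 - 1*(-26731) = 2 + 26731 = 26733)
V + M = 26733 - 11720 = 15013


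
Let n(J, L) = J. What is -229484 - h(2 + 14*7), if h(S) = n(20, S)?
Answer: -229504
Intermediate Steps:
h(S) = 20
-229484 - h(2 + 14*7) = -229484 - 1*20 = -229484 - 20 = -229504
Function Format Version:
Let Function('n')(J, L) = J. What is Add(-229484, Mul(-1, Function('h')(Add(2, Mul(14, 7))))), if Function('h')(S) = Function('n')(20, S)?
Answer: -229504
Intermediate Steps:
Function('h')(S) = 20
Add(-229484, Mul(-1, Function('h')(Add(2, Mul(14, 7))))) = Add(-229484, Mul(-1, 20)) = Add(-229484, -20) = -229504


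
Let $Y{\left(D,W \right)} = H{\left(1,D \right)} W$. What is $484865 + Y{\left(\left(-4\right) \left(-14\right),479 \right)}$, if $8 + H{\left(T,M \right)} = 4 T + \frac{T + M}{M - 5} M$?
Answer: $\frac{8719789}{17} \approx 5.1293 \cdot 10^{5}$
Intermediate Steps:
$H{\left(T,M \right)} = -8 + 4 T + \frac{M \left(M + T\right)}{-5 + M}$ ($H{\left(T,M \right)} = -8 + \left(4 T + \frac{T + M}{M - 5} M\right) = -8 + \left(4 T + \frac{M + T}{-5 + M} M\right) = -8 + \left(4 T + \frac{M \left(M + T\right)}{-5 + M}\right) = -8 + 4 T + \frac{M \left(M + T\right)}{-5 + M}$)
$Y{\left(D,W \right)} = \frac{W \left(20 + D^{2} - 3 D\right)}{-5 + D}$ ($Y{\left(D,W \right)} = \frac{40 + D^{2} - 20 - 8 D + 5 D 1}{-5 + D} W = \frac{40 + D^{2} - 20 - 8 D + 5 D}{-5 + D} W = \frac{20 + D^{2} - 3 D}{-5 + D} W = \frac{W \left(20 + D^{2} - 3 D\right)}{-5 + D}$)
$484865 + Y{\left(\left(-4\right) \left(-14\right),479 \right)} = 484865 + \frac{479 \left(20 + \left(\left(-4\right) \left(-14\right)\right)^{2} - 3 \left(\left(-4\right) \left(-14\right)\right)\right)}{-5 - -56} = 484865 + \frac{479 \left(20 + 56^{2} - 168\right)}{-5 + 56} = 484865 + \frac{479 \left(20 + 3136 - 168\right)}{51} = 484865 + 479 \cdot \frac{1}{51} \cdot 2988 = 484865 + \frac{477084}{17} = \frac{8719789}{17}$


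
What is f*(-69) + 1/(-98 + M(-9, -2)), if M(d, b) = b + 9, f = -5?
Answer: 31394/91 ≈ 344.99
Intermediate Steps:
M(d, b) = 9 + b
f*(-69) + 1/(-98 + M(-9, -2)) = -5*(-69) + 1/(-98 + (9 - 2)) = 345 + 1/(-98 + 7) = 345 + 1/(-91) = 345 - 1/91 = 31394/91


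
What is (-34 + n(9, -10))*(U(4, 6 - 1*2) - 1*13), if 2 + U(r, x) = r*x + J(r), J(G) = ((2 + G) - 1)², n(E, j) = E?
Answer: -650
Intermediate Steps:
J(G) = (1 + G)²
U(r, x) = -2 + (1 + r)² + r*x (U(r, x) = -2 + (r*x + (1 + r)²) = -2 + ((1 + r)² + r*x) = -2 + (1 + r)² + r*x)
(-34 + n(9, -10))*(U(4, 6 - 1*2) - 1*13) = (-34 + 9)*((-2 + (1 + 4)² + 4*(6 - 1*2)) - 1*13) = -25*((-2 + 5² + 4*(6 - 2)) - 13) = -25*((-2 + 25 + 4*4) - 13) = -25*((-2 + 25 + 16) - 13) = -25*(39 - 13) = -25*26 = -650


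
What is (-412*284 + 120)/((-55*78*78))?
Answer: 29222/83655 ≈ 0.34932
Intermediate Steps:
(-412*284 + 120)/((-55*78*78)) = (-117008 + 120)/((-4290*78)) = -116888/(-334620) = -116888*(-1/334620) = 29222/83655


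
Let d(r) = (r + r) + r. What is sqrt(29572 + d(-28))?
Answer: 4*sqrt(1843) ≈ 171.72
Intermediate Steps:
d(r) = 3*r (d(r) = 2*r + r = 3*r)
sqrt(29572 + d(-28)) = sqrt(29572 + 3*(-28)) = sqrt(29572 - 84) = sqrt(29488) = 4*sqrt(1843)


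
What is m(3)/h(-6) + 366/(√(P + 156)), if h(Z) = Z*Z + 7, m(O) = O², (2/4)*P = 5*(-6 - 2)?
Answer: 9/43 + 183*√19/19 ≈ 42.192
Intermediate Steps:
P = -80 (P = 2*(5*(-6 - 2)) = 2*(5*(-8)) = 2*(-40) = -80)
h(Z) = 7 + Z² (h(Z) = Z² + 7 = 7 + Z²)
m(3)/h(-6) + 366/(√(P + 156)) = 3²/(7 + (-6)²) + 366/(√(-80 + 156)) = 9/(7 + 36) + 366/(√76) = 9/43 + 366/((2*√19)) = 9*(1/43) + 366*(√19/38) = 9/43 + 183*√19/19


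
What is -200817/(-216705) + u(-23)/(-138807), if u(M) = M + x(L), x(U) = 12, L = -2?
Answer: 9292396358/10026723645 ≈ 0.92676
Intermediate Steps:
u(M) = 12 + M (u(M) = M + 12 = 12 + M)
-200817/(-216705) + u(-23)/(-138807) = -200817/(-216705) + (12 - 23)/(-138807) = -200817*(-1/216705) - 11*(-1/138807) = 66939/72235 + 11/138807 = 9292396358/10026723645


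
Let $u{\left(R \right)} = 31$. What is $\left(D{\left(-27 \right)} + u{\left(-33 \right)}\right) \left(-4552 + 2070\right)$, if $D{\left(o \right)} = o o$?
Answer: $-1886320$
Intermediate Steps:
$D{\left(o \right)} = o^{2}$
$\left(D{\left(-27 \right)} + u{\left(-33 \right)}\right) \left(-4552 + 2070\right) = \left(\left(-27\right)^{2} + 31\right) \left(-4552 + 2070\right) = \left(729 + 31\right) \left(-2482\right) = 760 \left(-2482\right) = -1886320$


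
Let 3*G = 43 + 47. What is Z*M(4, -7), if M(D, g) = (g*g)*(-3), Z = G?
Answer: -4410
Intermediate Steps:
G = 30 (G = (43 + 47)/3 = (⅓)*90 = 30)
Z = 30
M(D, g) = -3*g² (M(D, g) = g²*(-3) = -3*g²)
Z*M(4, -7) = 30*(-3*(-7)²) = 30*(-3*49) = 30*(-147) = -4410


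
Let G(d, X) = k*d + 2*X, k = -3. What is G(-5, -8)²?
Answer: 1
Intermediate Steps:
G(d, X) = -3*d + 2*X
G(-5, -8)² = (-3*(-5) + 2*(-8))² = (15 - 16)² = (-1)² = 1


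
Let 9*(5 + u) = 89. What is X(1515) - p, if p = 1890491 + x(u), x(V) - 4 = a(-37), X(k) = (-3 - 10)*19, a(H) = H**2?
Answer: -1892111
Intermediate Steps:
u = 44/9 (u = -5 + (1/9)*89 = -5 + 89/9 = 44/9 ≈ 4.8889)
X(k) = -247 (X(k) = -13*19 = -247)
x(V) = 1373 (x(V) = 4 + (-37)**2 = 4 + 1369 = 1373)
p = 1891864 (p = 1890491 + 1373 = 1891864)
X(1515) - p = -247 - 1*1891864 = -247 - 1891864 = -1892111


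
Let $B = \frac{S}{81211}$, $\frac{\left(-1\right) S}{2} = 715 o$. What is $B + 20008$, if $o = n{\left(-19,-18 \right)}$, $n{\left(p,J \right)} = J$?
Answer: $\frac{124991956}{6247} \approx 20008.0$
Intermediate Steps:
$o = -18$
$S = 25740$ ($S = - 2 \cdot 715 \left(-18\right) = \left(-2\right) \left(-12870\right) = 25740$)
$B = \frac{1980}{6247}$ ($B = \frac{25740}{81211} = 25740 \cdot \frac{1}{81211} = \frac{1980}{6247} \approx 0.31695$)
$B + 20008 = \frac{1980}{6247} + 20008 = \frac{124991956}{6247}$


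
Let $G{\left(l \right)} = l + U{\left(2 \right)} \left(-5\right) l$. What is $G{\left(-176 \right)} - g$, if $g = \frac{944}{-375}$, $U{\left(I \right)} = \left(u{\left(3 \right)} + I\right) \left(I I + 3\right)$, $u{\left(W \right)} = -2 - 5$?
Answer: $- \frac{11615056}{375} \approx -30973.0$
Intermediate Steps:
$u{\left(W \right)} = -7$ ($u{\left(W \right)} = -2 - 5 = -7$)
$U{\left(I \right)} = \left(-7 + I\right) \left(3 + I^{2}\right)$ ($U{\left(I \right)} = \left(-7 + I\right) \left(I I + 3\right) = \left(-7 + I\right) \left(I^{2} + 3\right) = \left(-7 + I\right) \left(3 + I^{2}\right)$)
$g = - \frac{944}{375}$ ($g = 944 \left(- \frac{1}{375}\right) = - \frac{944}{375} \approx -2.5173$)
$G{\left(l \right)} = 176 l$ ($G{\left(l \right)} = l + \left(-21 + 2^{3} - 7 \cdot 2^{2} + 3 \cdot 2\right) \left(-5\right) l = l + \left(-21 + 8 - 28 + 6\right) \left(-5\right) l = l + \left(-35\right) \left(-5\right) l = l + 175 l = 176 l$)
$G{\left(-176 \right)} - g = 176 \left(-176\right) - - \frac{944}{375} = -30976 + \frac{944}{375} = - \frac{11615056}{375}$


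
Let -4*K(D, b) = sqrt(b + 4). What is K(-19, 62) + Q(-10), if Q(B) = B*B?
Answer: 100 - sqrt(66)/4 ≈ 97.969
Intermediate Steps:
Q(B) = B**2
K(D, b) = -sqrt(4 + b)/4 (K(D, b) = -sqrt(b + 4)/4 = -sqrt(4 + b)/4)
K(-19, 62) + Q(-10) = -sqrt(4 + 62)/4 + (-10)**2 = -sqrt(66)/4 + 100 = 100 - sqrt(66)/4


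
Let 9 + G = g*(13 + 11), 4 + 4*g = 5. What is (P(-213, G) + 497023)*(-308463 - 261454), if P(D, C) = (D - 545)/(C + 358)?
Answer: -1416303200989/5 ≈ -2.8326e+11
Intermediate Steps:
g = ¼ (g = -1 + (¼)*5 = -1 + 5/4 = ¼ ≈ 0.25000)
G = -3 (G = -9 + (13 + 11)/4 = -9 + (¼)*24 = -9 + 6 = -3)
P(D, C) = (-545 + D)/(358 + C)
(P(-213, G) + 497023)*(-308463 - 261454) = ((-545 - 213)/(358 - 3) + 497023)*(-308463 - 261454) = (-758/355 + 497023)*(-569917) = (176442407/355)*(-569917) = -1416303200989/5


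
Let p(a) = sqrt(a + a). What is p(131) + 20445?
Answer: 20445 + sqrt(262) ≈ 20461.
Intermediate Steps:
p(a) = sqrt(2)*sqrt(a) (p(a) = sqrt(2*a) = sqrt(2)*sqrt(a))
p(131) + 20445 = sqrt(2)*sqrt(131) + 20445 = sqrt(262) + 20445 = 20445 + sqrt(262)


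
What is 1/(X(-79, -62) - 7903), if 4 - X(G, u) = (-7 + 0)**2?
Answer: -1/7948 ≈ -0.00012582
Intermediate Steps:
X(G, u) = -45 (X(G, u) = 4 - (-7 + 0)**2 = 4 - 1*(-7)**2 = 4 - 1*49 = 4 - 49 = -45)
1/(X(-79, -62) - 7903) = 1/(-45 - 7903) = 1/(-7948) = -1/7948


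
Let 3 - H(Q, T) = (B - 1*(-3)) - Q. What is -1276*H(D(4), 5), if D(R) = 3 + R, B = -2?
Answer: -11484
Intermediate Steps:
H(Q, T) = 2 + Q (H(Q, T) = 3 - ((-2 - 1*(-3)) - Q) = 3 - ((-2 + 3) - Q) = 3 - (1 - Q) = 3 + (-1 + Q) = 2 + Q)
-1276*H(D(4), 5) = -1276*(2 + (3 + 4)) = -1276*(2 + 7) = -1276*9 = -11484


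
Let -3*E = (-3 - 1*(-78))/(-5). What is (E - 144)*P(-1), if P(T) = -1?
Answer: 139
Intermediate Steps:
E = 5 (E = -(-3 - 1*(-78))/(3*(-5)) = -(-3 + 78)*(-1)/(3*5) = -25*(-1)/5 = -⅓*(-15) = 5)
(E - 144)*P(-1) = (5 - 144)*(-1) = -139*(-1) = 139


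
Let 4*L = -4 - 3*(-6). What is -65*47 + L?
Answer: -6103/2 ≈ -3051.5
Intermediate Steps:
L = 7/2 (L = (-4 - 3*(-6))/4 = (-4 + 18)/4 = (¼)*14 = 7/2 ≈ 3.5000)
-65*47 + L = -65*47 + 7/2 = -3055 + 7/2 = -6103/2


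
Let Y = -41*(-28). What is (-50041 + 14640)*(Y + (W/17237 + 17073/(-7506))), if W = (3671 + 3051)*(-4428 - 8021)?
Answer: 1887594760237457/14375658 ≈ 1.3130e+8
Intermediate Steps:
W = -83682178 (W = 6722*(-12449) = -83682178)
Y = 1148
(-50041 + 14640)*(Y + (W/17237 + 17073/(-7506))) = (-50041 + 14640)*(1148 + (-83682178/17237 + 17073/(-7506))) = -35401*(1148 + (-83682178*1/17237 + 17073*(-1/7506))) = -35401*(1148 + (-83682178/17237 - 1897/834)) = -35401*(1148 - 69823635041/14375658) = -35401*(-53320379657/14375658) = 1887594760237457/14375658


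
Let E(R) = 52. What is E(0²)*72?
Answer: 3744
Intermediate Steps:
E(0²)*72 = 52*72 = 3744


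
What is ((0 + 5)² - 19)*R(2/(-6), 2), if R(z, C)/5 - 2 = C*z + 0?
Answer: 40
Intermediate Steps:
R(z, C) = 10 + 5*C*z (R(z, C) = 10 + 5*(C*z + 0) = 10 + 5*(C*z) = 10 + 5*C*z)
((0 + 5)² - 19)*R(2/(-6), 2) = ((0 + 5)² - 19)*(10 + 5*2*(2/(-6))) = (5² - 19)*(10 + 5*2*(2*(-⅙))) = (25 - 19)*(10 + 5*2*(-⅓)) = 6*(10 - 10/3) = 6*(20/3) = 40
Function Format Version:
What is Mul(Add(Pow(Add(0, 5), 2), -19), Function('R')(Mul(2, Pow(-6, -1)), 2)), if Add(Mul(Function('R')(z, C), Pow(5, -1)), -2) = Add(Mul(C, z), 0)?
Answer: 40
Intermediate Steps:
Function('R')(z, C) = Add(10, Mul(5, C, z)) (Function('R')(z, C) = Add(10, Mul(5, Add(Mul(C, z), 0))) = Add(10, Mul(5, Mul(C, z))) = Add(10, Mul(5, C, z)))
Mul(Add(Pow(Add(0, 5), 2), -19), Function('R')(Mul(2, Pow(-6, -1)), 2)) = Mul(Add(Pow(Add(0, 5), 2), -19), Add(10, Mul(5, 2, Mul(2, Pow(-6, -1))))) = Mul(Add(Pow(5, 2), -19), Add(10, Mul(5, 2, Mul(2, Rational(-1, 6))))) = Mul(Add(25, -19), Add(10, Mul(5, 2, Rational(-1, 3)))) = Mul(6, Add(10, Rational(-10, 3))) = Mul(6, Rational(20, 3)) = 40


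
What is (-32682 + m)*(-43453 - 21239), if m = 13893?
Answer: 1215497988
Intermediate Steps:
(-32682 + m)*(-43453 - 21239) = (-32682 + 13893)*(-43453 - 21239) = -18789*(-64692) = 1215497988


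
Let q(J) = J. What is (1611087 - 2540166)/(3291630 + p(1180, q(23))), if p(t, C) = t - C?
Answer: -929079/3292787 ≈ -0.28216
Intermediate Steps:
(1611087 - 2540166)/(3291630 + p(1180, q(23))) = (1611087 - 2540166)/(3291630 + (1180 - 1*23)) = -929079/(3291630 + (1180 - 23)) = -929079/(3291630 + 1157) = -929079/3292787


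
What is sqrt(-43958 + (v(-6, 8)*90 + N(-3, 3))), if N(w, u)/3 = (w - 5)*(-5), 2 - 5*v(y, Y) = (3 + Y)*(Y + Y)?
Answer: I*sqrt(46970) ≈ 216.73*I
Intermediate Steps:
v(y, Y) = 2/5 - 2*Y*(3 + Y)/5 (v(y, Y) = 2/5 - (3 + Y)*(Y + Y)/5 = 2/5 - (3 + Y)*2*Y/5 = 2/5 - 2*Y*(3 + Y)/5)
N(w, u) = 75 - 15*w (N(w, u) = 3*((w - 5)*(-5)) = 3*((-5 + w)*(-5)) = 3*(25 - 5*w) = 75 - 15*w)
sqrt(-43958 + (v(-6, 8)*90 + N(-3, 3))) = sqrt(-43958 + ((2/5 - 6/5*8 - 2/5*8**2)*90 + (75 - 15*(-3)))) = sqrt(-43958 + ((2/5 - 48/5 - 2/5*64)*90 + (75 + 45))) = sqrt(-43958 + ((2/5 - 48/5 - 128/5)*90 + 120)) = sqrt(-43958 + (-174/5*90 + 120)) = sqrt(-43958 + (-3132 + 120)) = sqrt(-43958 - 3012) = sqrt(-46970) = I*sqrt(46970)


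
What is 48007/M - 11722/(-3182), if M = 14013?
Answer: 158509330/22294683 ≈ 7.1097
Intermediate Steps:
48007/M - 11722/(-3182) = 48007/14013 - 11722/(-3182) = 48007*(1/14013) - 11722*(-1/3182) = 48007/14013 + 5861/1591 = 158509330/22294683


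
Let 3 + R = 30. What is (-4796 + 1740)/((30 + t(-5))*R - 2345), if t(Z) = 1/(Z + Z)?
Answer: 30560/15377 ≈ 1.9874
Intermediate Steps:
t(Z) = 1/(2*Z)
R = 27 (R = -3 + 30 = 27)
(-4796 + 1740)/((30 + t(-5))*R - 2345) = (-4796 + 1740)/((30 + (½)/(-5))*27 - 2345) = -3056/((30 + (½)*(-⅕))*27 - 2345) = -3056/((30 - ⅒)*27 - 2345) = -3056/((299/10)*27 - 2345) = -3056/(8073/10 - 2345) = -3056/(-15377/10) = -3056*(-10/15377) = 30560/15377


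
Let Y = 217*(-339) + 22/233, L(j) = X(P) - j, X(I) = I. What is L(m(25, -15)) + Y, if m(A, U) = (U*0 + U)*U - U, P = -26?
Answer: -17202135/233 ≈ -73829.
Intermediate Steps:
m(A, U) = U**2 - U (m(A, U) = (0 + U)*U - U = U*U - U = U**2 - U)
L(j) = -26 - j
Y = -17140157/233 (Y = -73563 + 22*(1/233) = -73563 + 22/233 = -17140157/233 ≈ -73563.)
L(m(25, -15)) + Y = (-26 - (-15)*(-1 - 15)) - 17140157/233 = (-26 - (-15)*(-16)) - 17140157/233 = (-26 - 1*240) - 17140157/233 = (-26 - 240) - 17140157/233 = -266 - 17140157/233 = -17202135/233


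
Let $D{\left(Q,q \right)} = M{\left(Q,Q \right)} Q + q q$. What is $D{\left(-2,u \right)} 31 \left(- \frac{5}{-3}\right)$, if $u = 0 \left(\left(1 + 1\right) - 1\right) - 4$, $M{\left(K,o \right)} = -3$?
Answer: $\frac{3410}{3} \approx 1136.7$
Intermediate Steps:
$u = -4$ ($u = 0 \left(2 - 1\right) - 4 = 0 \cdot 1 - 4 = 0 - 4 = -4$)
$D{\left(Q,q \right)} = q^{2} - 3 Q$ ($D{\left(Q,q \right)} = - 3 Q + q q = - 3 Q + q^{2} = q^{2} - 3 Q$)
$D{\left(-2,u \right)} 31 \left(- \frac{5}{-3}\right) = \left(\left(-4\right)^{2} - -6\right) 31 \left(- \frac{5}{-3}\right) = \left(16 + 6\right) 31 \left(\left(-5\right) \left(- \frac{1}{3}\right)\right) = 22 \cdot 31 \cdot \frac{5}{3} = 682 \cdot \frac{5}{3} = \frac{3410}{3}$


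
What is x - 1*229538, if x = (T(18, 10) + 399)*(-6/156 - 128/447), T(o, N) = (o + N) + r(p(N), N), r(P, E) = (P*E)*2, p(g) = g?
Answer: -890019187/3874 ≈ -2.2974e+5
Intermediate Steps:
r(P, E) = 2*E*P (r(P, E) = (E*P)*2 = 2*E*P)
T(o, N) = N + o + 2*N² (T(o, N) = (o + N) + 2*N*N = (N + o) + 2*N² = N + o + 2*N²)
x = -788975/3874 (x = ((10 + 18 + 2*10²) + 399)*(-6/156 - 128/447) = ((10 + 18 + 2*100) + 399)*(-6*1/156 - 128*1/447) = ((10 + 18 + 200) + 399)*(-1/26 - 128/447) = (228 + 399)*(-3775/11622) = 627*(-3775/11622) = -788975/3874 ≈ -203.66)
x - 1*229538 = -788975/3874 - 1*229538 = -788975/3874 - 229538 = -890019187/3874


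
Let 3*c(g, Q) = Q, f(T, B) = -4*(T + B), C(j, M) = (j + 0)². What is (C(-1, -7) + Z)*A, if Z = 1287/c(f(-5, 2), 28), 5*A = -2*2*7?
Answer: -3889/5 ≈ -777.80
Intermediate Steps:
C(j, M) = j²
f(T, B) = -4*B - 4*T (f(T, B) = -4*(B + T) = -4*B - 4*T)
A = -28/5 (A = (-2*2*7)/5 = (-4*7)/5 = (⅕)*(-28) = -28/5 ≈ -5.6000)
c(g, Q) = Q/3
Z = 3861/28 (Z = 1287/(((⅓)*28)) = 1287/(28/3) = 1287*(3/28) = 3861/28 ≈ 137.89)
(C(-1, -7) + Z)*A = ((-1)² + 3861/28)*(-28/5) = (1 + 3861/28)*(-28/5) = (3889/28)*(-28/5) = -3889/5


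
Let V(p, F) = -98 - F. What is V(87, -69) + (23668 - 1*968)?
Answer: 22671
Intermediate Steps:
V(87, -69) + (23668 - 1*968) = (-98 - 1*(-69)) + (23668 - 1*968) = (-98 + 69) + (23668 - 968) = -29 + 22700 = 22671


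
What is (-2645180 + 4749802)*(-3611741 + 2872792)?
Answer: -1555208322278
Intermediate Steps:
(-2645180 + 4749802)*(-3611741 + 2872792) = 2104622*(-738949) = -1555208322278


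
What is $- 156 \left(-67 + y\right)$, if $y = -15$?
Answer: $12792$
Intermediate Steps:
$- 156 \left(-67 + y\right) = - 156 \left(-67 - 15\right) = \left(-156\right) \left(-82\right) = 12792$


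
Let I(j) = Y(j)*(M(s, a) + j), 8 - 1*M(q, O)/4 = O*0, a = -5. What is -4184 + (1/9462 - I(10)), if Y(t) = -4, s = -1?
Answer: -37999391/9462 ≈ -4016.0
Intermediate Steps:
M(q, O) = 32 (M(q, O) = 32 - 4*O*0 = 32 - 4*0 = 32 + 0 = 32)
I(j) = -128 - 4*j (I(j) = -4*(32 + j) = -128 - 4*j)
-4184 + (1/9462 - I(10)) = -4184 + (1/9462 - (-128 - 4*10)) = -4184 + (1/9462 - (-128 - 40)) = -4184 + (1/9462 - 1*(-168)) = -4184 + (1/9462 + 168) = -4184 + 1589617/9462 = -37999391/9462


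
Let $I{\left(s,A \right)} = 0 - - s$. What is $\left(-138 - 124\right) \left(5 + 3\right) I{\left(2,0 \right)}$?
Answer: $-4192$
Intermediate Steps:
$I{\left(s,A \right)} = s$ ($I{\left(s,A \right)} = 0 + s = s$)
$\left(-138 - 124\right) \left(5 + 3\right) I{\left(2,0 \right)} = \left(-138 - 124\right) \left(5 + 3\right) 2 = - 262 \cdot 8 \cdot 2 = \left(-262\right) 16 = -4192$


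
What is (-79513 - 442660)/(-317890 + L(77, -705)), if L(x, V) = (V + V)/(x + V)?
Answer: 163962322/99816755 ≈ 1.6426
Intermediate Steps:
L(x, V) = 2*V/(V + x) (L(x, V) = (2*V)/(V + x) = 2*V/(V + x))
(-79513 - 442660)/(-317890 + L(77, -705)) = (-79513 - 442660)/(-317890 + 2*(-705)/(-705 + 77)) = -522173/(-317890 + 2*(-705)/(-628)) = -522173/(-317890 + 2*(-705)*(-1/628)) = -522173/(-317890 + 705/314) = -522173/(-99816755/314) = -522173*(-314/99816755) = 163962322/99816755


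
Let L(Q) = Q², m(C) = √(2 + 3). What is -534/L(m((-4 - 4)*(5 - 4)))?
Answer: -534/5 ≈ -106.80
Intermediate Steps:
m(C) = √5
-534/L(m((-4 - 4)*(5 - 4))) = -534/((√5)²) = -534/5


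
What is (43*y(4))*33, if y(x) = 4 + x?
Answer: 11352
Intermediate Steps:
(43*y(4))*33 = (43*(4 + 4))*33 = (43*8)*33 = 344*33 = 11352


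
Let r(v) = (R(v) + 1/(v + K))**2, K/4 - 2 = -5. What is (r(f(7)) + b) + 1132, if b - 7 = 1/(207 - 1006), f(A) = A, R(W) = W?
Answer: 23675144/19975 ≈ 1185.2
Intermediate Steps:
K = -12 (K = 8 + 4*(-5) = 8 - 20 = -12)
r(v) = (v + 1/(-12 + v))**2 (r(v) = (v + 1/(v - 12))**2 = (v + 1/(-12 + v))**2)
b = 5592/799 (b = 7 + 1/(207 - 1006) = 7 + 1/(-799) = 7 - 1/799 = 5592/799 ≈ 6.9987)
(r(f(7)) + b) + 1132 = ((1 + 7**2 - 12*7)**2/(-12 + 7)**2 + 5592/799) + 1132 = ((1 + 49 - 84)**2/(-5)**2 + 5592/799) + 1132 = ((1/25)*(-34)**2 + 5592/799) + 1132 = ((1/25)*1156 + 5592/799) + 1132 = (1156/25 + 5592/799) + 1132 = 1063444/19975 + 1132 = 23675144/19975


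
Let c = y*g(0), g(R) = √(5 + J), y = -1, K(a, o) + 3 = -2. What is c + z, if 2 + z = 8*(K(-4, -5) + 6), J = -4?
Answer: 5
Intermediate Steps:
K(a, o) = -5 (K(a, o) = -3 - 2 = -5)
z = 6 (z = -2 + 8*(-5 + 6) = -2 + 8*1 = -2 + 8 = 6)
g(R) = 1 (g(R) = √(5 - 4) = √1 = 1)
c = -1 (c = -1*1 = -1)
c + z = -1 + 6 = 5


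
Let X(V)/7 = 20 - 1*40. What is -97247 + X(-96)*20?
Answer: -100047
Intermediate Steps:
X(V) = -140 (X(V) = 7*(20 - 1*40) = 7*(20 - 40) = 7*(-20) = -140)
-97247 + X(-96)*20 = -97247 - 140*20 = -97247 - 2800 = -100047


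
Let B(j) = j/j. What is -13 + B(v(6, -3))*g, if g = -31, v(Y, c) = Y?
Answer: -44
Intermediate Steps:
B(j) = 1
-13 + B(v(6, -3))*g = -13 + 1*(-31) = -13 - 31 = -44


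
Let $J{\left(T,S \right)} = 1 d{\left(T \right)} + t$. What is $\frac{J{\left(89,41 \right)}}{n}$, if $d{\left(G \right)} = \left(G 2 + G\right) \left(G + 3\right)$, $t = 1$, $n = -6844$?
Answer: $- \frac{24565}{6844} \approx -3.5893$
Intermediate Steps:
$d{\left(G \right)} = 3 G \left(3 + G\right)$ ($d{\left(G \right)} = \left(2 G + G\right) \left(3 + G\right) = 3 G \left(3 + G\right)$)
$J{\left(T,S \right)} = 1 + 3 T \left(3 + T\right)$ ($J{\left(T,S \right)} = 1 \cdot 3 T \left(3 + T\right) + 1 = 3 T \left(3 + T\right) + 1 = 1 + 3 T \left(3 + T\right)$)
$\frac{J{\left(89,41 \right)}}{n} = \frac{1 + 3 \cdot 89 \left(3 + 89\right)}{-6844} = \left(1 + 3 \cdot 89 \cdot 92\right) \left(- \frac{1}{6844}\right) = \left(1 + 24564\right) \left(- \frac{1}{6844}\right) = 24565 \left(- \frac{1}{6844}\right) = - \frac{24565}{6844}$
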